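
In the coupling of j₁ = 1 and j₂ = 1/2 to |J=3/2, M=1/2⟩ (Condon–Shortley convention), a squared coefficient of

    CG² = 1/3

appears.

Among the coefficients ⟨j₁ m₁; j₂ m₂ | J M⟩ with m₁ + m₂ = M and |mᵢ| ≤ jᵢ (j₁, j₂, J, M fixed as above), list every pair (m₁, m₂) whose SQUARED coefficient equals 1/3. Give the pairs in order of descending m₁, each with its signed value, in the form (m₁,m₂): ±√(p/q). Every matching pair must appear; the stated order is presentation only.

Admissible pairs with m₁+m₂ = M = 1/2: (0,1/2), (1,-1/2)
  (m₁,m₂)=(1,-1/2): CG² = 1/3, CG = +√(1/3)   ← matches the target
  (m₁,m₂)=(0,1/2): CG² = 2/3, CG = +√(2/3)
Pairs with CG² = 1/3: (1,-1/2): +√(1/3)

(1,-1/2): +√(1/3)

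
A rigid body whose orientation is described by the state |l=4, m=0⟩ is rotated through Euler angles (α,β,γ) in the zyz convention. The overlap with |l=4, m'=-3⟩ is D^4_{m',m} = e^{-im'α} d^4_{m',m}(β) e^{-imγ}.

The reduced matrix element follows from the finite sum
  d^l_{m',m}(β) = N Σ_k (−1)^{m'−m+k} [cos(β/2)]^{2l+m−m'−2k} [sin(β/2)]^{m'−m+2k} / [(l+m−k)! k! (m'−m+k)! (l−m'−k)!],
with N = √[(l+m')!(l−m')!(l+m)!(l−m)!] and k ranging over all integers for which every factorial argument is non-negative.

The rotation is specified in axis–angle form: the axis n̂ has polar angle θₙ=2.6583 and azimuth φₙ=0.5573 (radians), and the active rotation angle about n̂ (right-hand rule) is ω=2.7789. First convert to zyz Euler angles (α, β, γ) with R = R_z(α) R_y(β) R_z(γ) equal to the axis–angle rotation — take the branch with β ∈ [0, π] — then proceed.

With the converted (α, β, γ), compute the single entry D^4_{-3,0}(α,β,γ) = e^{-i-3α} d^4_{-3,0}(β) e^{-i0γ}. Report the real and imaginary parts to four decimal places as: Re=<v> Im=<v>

Axis–angle → zyz. n̂ = (sinθₙcosφₙ, sinθₙsinφₙ, cosθₙ) = (+0.394382, +0.245777, -0.885470), ω = 2.7789.
R = I cosω + sinω [n̂]ₓ + (1−cosω) n̂n̂ᵀ gives
  R = [-0.633989, +0.501713, -0.588509; -0.126604, -0.818062, -0.561022; -0.762909, -0.281174, +0.582161]
β = atan2(√(R₁₃²+R₂₃²), R₃₃) = 0.949412; α = atan2(R₂₃, R₁₃) mod 2π = 3.903084; γ = atan2(R₃₂, −R₃₁) mod 2π = 5.930077
D^4_{-3,0}(3.9031,0.9494,5.9301) = e^{-i·-3·3.9031}·d^4_{-3,0}(0.9494)·e^{-i·0·5.9301}. Compute d first:
c=cos(0.949412/2)=0.889427, s=sin(0.949412/2)=0.457077; N=√[1·5040·24·24]=1703.830978
Admissible k: 3..4 (factorial args all ≥0)
  k=3: (−1)^0·1703.8310/(144)·0.8894^5·0.4571^3 = +0.628904
  k=4: (−1)^1·1703.8310/(144)·0.8894^3·0.4571^5 = -0.166089
d^4_{-3,0}(0.9494) = +0.628904 -0.166089 = +0.462814
Attach z-rotation phases: D = e^{-i(-3)(3.9031)}·(+0.462814)·e^{-i(0)(5.9301)} = +0.302967-0.349869i

Re=0.3030 Im=-0.3499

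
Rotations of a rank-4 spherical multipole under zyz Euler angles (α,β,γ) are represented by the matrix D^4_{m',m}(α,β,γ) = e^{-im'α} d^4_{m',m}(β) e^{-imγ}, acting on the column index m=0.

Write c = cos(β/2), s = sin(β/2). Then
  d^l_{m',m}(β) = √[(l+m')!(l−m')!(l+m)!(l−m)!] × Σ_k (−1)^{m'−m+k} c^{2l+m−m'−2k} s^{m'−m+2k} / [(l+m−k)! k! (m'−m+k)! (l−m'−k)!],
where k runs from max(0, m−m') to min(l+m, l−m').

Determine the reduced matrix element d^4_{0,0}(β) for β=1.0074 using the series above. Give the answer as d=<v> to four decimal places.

d^4_{0,0}(β=1.0074) via the finite sum:
With c≡cos(β/2)=0.875803 and s≡sin(β/2)=0.482669, N=[24·24·24·24]^{1/2}=576.000000
The bounds max(0,m−m')=0 and min(l+m,l−m')=4 give 5 terms
  k=0: (−1)^0·576.0000/(576)·0.8758^8·0.4827^0 = +0.346139
  k=1: (−1)^1·576.0000/(36)·0.8758^6·0.4827^2 = -1.682120
  k=2: (−1)^2·576.0000/(16)·0.8758^4·0.4827^4 = +1.149546
  k=3: (−1)^3·576.0000/(36)·0.8758^2·0.4827^6 = -0.155178
  k=4: (−1)^4·576.0000/(576)·0.8758^0·0.4827^8 = +0.002946
d^4_{0,0}(1.0074) = +0.346139 -1.682120 +1.149546 -0.155178 +0.002946 = -0.338668

d=-0.3387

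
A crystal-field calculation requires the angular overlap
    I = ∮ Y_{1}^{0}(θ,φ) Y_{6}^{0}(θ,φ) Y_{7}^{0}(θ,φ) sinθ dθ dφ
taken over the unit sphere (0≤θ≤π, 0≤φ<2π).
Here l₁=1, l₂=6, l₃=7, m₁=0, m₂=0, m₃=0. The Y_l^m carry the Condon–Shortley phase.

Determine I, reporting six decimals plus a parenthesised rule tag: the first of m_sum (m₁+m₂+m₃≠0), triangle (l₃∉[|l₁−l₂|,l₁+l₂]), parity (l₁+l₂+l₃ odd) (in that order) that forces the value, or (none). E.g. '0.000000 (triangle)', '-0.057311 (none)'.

0.244927 (none)

Rules hold: Σm=0, L=14 even, 5≤7≤7.
N = 3·13·15 = 585
Δ = 0!·2!·12!/15! = 1/1365
Racah Σ t=0..0: t=0:+1/518400 = 1/518400
⇒ 3j(1 6 7; 0 0 0)² = 7/195, sgn -1
(m-triple is (0,0,0) — same symbol as above.)
4πI² = N·(3j₀)²·(3jₘ)² = 49/65
I = +1·√(0.753846/4π) = 0.24492687
No selection rule forces the value: the integral is nonzero (none).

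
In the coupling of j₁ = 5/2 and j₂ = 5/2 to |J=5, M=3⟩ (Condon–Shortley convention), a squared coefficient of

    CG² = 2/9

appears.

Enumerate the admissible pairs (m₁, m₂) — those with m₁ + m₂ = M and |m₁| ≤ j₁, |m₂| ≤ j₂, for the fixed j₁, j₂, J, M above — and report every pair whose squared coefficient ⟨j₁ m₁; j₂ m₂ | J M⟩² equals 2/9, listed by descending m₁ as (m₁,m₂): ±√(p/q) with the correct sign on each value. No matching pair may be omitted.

Admissible pairs with m₁+m₂ = M = 3: (1/2,5/2), (3/2,3/2), (5/2,1/2)
  (m₁,m₂)=(5/2,1/2): CG² = 2/9, CG = +√(2/9)   ← matches the target
  (m₁,m₂)=(3/2,3/2): CG² = 5/9, CG = +√(5/9)
  (m₁,m₂)=(1/2,5/2): CG² = 2/9, CG = +√(2/9)   ← matches the target
Pairs with CG² = 2/9: (5/2,1/2): +√(2/9); (1/2,5/2): +√(2/9)

(5/2,1/2): +√(2/9); (1/2,5/2): +√(2/9)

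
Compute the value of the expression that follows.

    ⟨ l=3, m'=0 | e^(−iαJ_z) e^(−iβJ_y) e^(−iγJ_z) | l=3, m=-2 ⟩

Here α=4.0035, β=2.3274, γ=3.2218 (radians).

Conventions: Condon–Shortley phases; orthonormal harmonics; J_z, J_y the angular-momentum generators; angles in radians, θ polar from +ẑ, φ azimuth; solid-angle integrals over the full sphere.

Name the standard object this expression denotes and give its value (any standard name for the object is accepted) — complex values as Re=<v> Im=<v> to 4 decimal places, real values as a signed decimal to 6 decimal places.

Wigner D-matrix element, Re=-0.4907 Im=-0.0794

This is a Wigner D-matrix element — the rotation-matrix element ⟨l m'| R(α,β,γ) |l m⟩ in the angular-momentum basis.
D^3_{0,-2}(4.0035,2.3274,3.2218) = e^{-i·0·4.0035}·d^3_{0,-2}(2.3274)·e^{-i·-2·3.2218}. Compute d first:
Half-angle: c=0.395945, s=0.918274. N=√(6·6·1·120)=65.726707
Admissible k: 0..1 (factorial args all ≥0)
  k=0: (−1)^2·65.7267/(12)·0.3959^4·0.9183^2 = +0.113512
  k=1: (−1)^3·65.7267/(12)·0.3959^2·0.9183^4 = -0.610547
d^3_{0,-2}(2.3274) = +0.113512 -0.610547 = -0.497035
D = (+1.000000+0.000000i)·(-0.497035)·(+0.987161+0.159728i) = -0.490654-0.079390i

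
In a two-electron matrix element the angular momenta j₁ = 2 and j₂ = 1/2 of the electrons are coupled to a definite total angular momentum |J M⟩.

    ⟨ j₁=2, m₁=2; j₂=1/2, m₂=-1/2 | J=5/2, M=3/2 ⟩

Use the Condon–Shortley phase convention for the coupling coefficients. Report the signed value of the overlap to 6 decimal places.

+0.447214  (= +√(1/5))

triangle: 0!×4!×1!/6! = 24/720
(j±m)!: 4!×0!×0!×1!×4!×1! = 576
prefactor² = (2J+1)×Δ×N² = 576/5
  k=0: +1/(0!×0!×0!×0!×4!×1!) = 1/24
Σ = 1/24  ⇒  CG² = 576/5×(1/24)² = 1/5
CG = +√(1/5) = +0.447214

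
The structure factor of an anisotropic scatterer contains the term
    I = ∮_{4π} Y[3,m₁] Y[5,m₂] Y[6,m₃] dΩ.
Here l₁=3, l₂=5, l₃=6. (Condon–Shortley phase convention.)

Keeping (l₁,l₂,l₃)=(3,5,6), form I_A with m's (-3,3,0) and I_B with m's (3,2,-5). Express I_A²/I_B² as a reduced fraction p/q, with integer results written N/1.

Shared (l₁,l₂,l₃)=(3,5,6): N and (l;000)² cancel in I_A²/I_B².
A: Δ = 2!·4!·8!/15! = 1/675675; Racah Σ t=2..2: t=2:+1/69120 = 1/69120; ⇒ 3j(3 5 6; -3 3 0)² = 4/429, sgn +1
B: Δ = 2!·4!·8!/15! = 1/675675; Racah Σ t=0..0: t=0:+1/241920 = 1/241920; ⇒ 3j(3 5 6; 3 2 -5)² = 2/91, sgn -1
I_A²/I_B² = (4/429)/(2/91) = 14/33

14/33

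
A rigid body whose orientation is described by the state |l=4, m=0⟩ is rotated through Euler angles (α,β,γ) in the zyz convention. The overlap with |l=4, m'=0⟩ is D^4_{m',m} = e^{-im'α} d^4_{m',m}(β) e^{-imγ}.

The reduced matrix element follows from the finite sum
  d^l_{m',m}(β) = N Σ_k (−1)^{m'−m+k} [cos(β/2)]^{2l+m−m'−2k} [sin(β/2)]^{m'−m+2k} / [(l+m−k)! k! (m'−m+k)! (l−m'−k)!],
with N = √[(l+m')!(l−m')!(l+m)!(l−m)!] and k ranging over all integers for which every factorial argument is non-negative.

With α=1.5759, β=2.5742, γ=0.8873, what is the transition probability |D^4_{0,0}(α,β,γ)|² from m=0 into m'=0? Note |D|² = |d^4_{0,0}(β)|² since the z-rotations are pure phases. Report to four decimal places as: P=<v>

D^4_{0,0}(1.5759,2.5742,0.8873) = e^{-i·0·1.5759}·d^4_{0,0}(2.5742)·e^{-i·0·0.8873}. Compute d first:
Half-angle: c=0.279906, s=0.960027. N=√(24·24·24·24)=576.000000
k: max(0,(0)−(0))=0 … min(4+(0),4−(0))=4
  k=0: (−1)^0·576.0000/(576)·0.2799^8·0.9600^0 = +0.000038
  k=1: (−1)^1·576.0000/(36)·0.2799^6·0.9600^2 = -0.007092
  k=2: (−1)^2·576.0000/(16)·0.2799^4·0.9600^4 = +0.187710
  k=3: (−1)^3·576.0000/(36)·0.2799^2·0.9600^6 = -0.981401
  k=4: (−1)^4·576.0000/(576)·0.2799^0·0.9600^8 = +0.721554
d^4_{0,0}(2.5742) = +0.000038 -0.007092 +0.187710 -0.981401 +0.721554 = -0.079191
|D^4_{0,0}|² = |d^4_{0,0}(β)|² = (-0.079191)² = 0.006271 (the z-rotation phases have unit modulus)

P=0.0063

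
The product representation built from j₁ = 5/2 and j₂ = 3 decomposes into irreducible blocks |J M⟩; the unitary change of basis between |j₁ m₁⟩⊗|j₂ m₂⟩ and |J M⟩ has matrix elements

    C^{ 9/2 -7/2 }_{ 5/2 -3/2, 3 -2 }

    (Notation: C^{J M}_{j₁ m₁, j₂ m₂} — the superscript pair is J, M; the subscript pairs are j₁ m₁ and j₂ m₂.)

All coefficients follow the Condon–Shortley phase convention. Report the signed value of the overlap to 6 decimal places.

+√(1/99) = +0.100504

√[10·1!4!5!/11! · 1!4!1!5!1!8!] = √(921600/11)
  +(−1)^0/∏(0,1,4,1,0,4)! = 1/576  (running 1/576)
  +(−1)^1/∏(1,0,3,0,1,5)! = -1/720  (running 1/2880)
⟨..|..⟩ = √(921600/11)·(1/2880) = +0.100504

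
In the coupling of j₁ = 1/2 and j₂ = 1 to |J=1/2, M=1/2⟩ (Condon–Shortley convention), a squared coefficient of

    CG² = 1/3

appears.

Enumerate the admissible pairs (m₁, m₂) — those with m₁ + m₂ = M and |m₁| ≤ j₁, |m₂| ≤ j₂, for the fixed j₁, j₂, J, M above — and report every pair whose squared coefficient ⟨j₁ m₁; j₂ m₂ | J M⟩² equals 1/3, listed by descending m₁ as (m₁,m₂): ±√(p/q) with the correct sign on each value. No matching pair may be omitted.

Admissible pairs with m₁+m₂ = M = 1/2: (-1/2,1), (1/2,0)
  (m₁,m₂)=(1/2,0): CG² = 1/3, CG = +√(1/3)   ← matches the target
  (m₁,m₂)=(-1/2,1): CG² = 2/3, CG = −√(2/3)
Pairs with CG² = 1/3: (1/2,0): +√(1/3)

(1/2,0): +√(1/3)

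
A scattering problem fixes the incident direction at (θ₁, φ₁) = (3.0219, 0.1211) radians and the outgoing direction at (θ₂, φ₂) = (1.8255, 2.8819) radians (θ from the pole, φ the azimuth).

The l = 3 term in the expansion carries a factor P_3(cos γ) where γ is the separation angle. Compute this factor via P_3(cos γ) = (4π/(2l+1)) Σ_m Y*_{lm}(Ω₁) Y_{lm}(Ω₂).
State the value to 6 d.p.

Term-by-term m-sum for l=3 (normalisation 4π/7 = 1.795196):
  term(m=-3) = -0.000112-0.000244i   from Y*(Ω₁)=+0.000664+0.000252i, Y(Ω₂)=-0.269064-0.265684i
  term(m=-2) = +0.002525+0.002408i   from Y*(Ω₁)=-0.014045-0.003470i, Y(Ω₂)=-0.209349-0.119695i
  term(m=-1) = +0.030047+0.012029i   from Y*(Ω₁)=+0.150499+0.018315i, Y(Ω₂)=+0.206323+0.054818i
  term(m=+0) = -0.180243-0.000000i   from Y*(Ω₁)=-0.714599-0.000000i, Y(Ω₂)=+0.252230+0.000000i
  term(m=+1) = +0.030047-0.012029i   from Y*(Ω₁)=-0.150499+0.018315i, Y(Ω₂)=-0.206323+0.054818i
  term(m=+2) = +0.002525-0.002408i   from Y*(Ω₁)=-0.014045+0.003470i, Y(Ω₂)=-0.209349+0.119695i
  term(m=+3) = -0.000112+0.000244i   from Y*(Ω₁)=-0.000664+0.000252i, Y(Ω₂)=+0.269064-0.265684i
Total Σ_m = -0.115322-0.000000i. Multiply by 1.795196: -0.207026-0.000000i. P_3(cos γ) = -0.207026

-0.207026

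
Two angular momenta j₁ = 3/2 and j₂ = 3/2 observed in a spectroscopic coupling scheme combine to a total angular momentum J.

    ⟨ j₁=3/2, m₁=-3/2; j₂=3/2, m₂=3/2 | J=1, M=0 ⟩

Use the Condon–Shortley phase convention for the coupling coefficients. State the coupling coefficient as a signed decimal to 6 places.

j₁+j₂−J=2  J+j₁−j₂=1  J−j₁+j₂=1  j₁+j₂+J+1=5
(j₁±m₁, j₂±m₂, J±M) = (0,3,3,0,1,1)
P² = 9/5
sum k=2..2:
  [2] +1/2 = 1/2
S = 1/2
C² = P²·S² = 9/20 ; C = +0.670820

+0.670820  (= +√(9/20))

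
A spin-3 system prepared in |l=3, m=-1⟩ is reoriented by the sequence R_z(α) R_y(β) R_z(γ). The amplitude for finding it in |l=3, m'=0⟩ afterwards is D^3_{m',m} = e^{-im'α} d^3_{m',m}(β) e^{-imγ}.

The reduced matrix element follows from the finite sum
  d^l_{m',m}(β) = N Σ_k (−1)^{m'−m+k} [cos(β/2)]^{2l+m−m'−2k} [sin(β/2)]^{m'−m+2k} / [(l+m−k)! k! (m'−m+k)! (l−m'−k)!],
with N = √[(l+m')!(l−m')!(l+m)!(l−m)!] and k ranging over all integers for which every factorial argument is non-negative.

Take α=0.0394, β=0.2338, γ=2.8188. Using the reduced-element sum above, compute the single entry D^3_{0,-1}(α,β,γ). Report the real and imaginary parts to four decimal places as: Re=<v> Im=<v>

D^3_{0,-1}(0.0394,0.2338,2.8188) = e^{-i·0·0.0394}·d^3_{0,-1}(0.2338)·e^{-i·-1·2.8188}. Compute d first:
c=cos(0.233800/2)=0.993175, s=sin(0.233800/2)=0.116634; N=√[6·6·2·24]=41.569219
The bounds max(0,m−m')=0 and min(l+m,l−m')=2 give 3 terms
  k=0: (−1)^1·41.5692/(12)·0.9932^5·0.1166^1 = -0.390431
  k=1: (−1)^2·41.5692/(4)·0.9932^3·0.1166^3 = +0.016153
  k=2: (−1)^3·41.5692/(12)·0.9932^1·0.1166^5 = -0.000074
d^3_{0,-1}(0.2338) = -0.390431 +0.016153 -0.000074 = -0.374352
D = (+1.000000+0.000000i)·(-0.374352)·(-0.948353+0.317216i) = +0.355018-0.118751i

Re=0.3550 Im=-0.1188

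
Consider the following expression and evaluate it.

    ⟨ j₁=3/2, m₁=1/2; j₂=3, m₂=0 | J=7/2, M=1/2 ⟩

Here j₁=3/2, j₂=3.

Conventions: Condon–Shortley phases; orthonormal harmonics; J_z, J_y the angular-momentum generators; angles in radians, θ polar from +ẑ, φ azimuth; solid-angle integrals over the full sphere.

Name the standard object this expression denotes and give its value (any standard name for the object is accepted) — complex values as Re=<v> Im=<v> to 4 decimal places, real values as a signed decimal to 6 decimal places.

Clebsch–Gordan coefficient, +√(2/21) ≈ +0.308607

This is a Clebsch–Gordan (vector-coupling) coefficient.
triangle: 1!*2!*5!/9! = 240/362880
(j±m)!: 2!*1!*3!*3!*4!*3! = 10368
prefactor² = (2J+1)*Δ*N² = 384/7
  k=0: +1/(0!*1!*1!*3!*1!*2!) = 1/12
  k=1: −1/(1!*0!*0!*2!*2!*3!) = -1/24
Σ = 1/24  ⇒  CG² = 384/7*(1/24)² = 2/21
CG = +√(2/21) = +0.308607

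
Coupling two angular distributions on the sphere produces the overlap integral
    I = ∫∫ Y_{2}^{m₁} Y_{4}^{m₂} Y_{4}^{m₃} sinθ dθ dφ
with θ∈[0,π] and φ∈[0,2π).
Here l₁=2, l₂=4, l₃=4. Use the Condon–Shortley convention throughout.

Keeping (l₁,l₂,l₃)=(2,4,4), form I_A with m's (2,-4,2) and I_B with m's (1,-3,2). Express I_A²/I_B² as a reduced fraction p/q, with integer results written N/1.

8/25

l's match ⇒ only the (l;m) 3-j factors differ between A and B.
A: triangle coeff Δ(2,4,4) = 1/13860; Σ_t [0,0]: t=0:+1/2880 = 1/2880; (3j)²=2/165 [(2 4 4; 2 -4 2)], sign=+1
B: triangle coeff Δ(2,4,4) = 1/13860; Σ_t [0,1]: t=0:+1/240 t=1:−1/1440 = 1/288; (3j)²=5/132 [(2 4 4; 1 -3 2)], sign=+1
I_A²/I_B² = (2/165)/(5/132) = 8/25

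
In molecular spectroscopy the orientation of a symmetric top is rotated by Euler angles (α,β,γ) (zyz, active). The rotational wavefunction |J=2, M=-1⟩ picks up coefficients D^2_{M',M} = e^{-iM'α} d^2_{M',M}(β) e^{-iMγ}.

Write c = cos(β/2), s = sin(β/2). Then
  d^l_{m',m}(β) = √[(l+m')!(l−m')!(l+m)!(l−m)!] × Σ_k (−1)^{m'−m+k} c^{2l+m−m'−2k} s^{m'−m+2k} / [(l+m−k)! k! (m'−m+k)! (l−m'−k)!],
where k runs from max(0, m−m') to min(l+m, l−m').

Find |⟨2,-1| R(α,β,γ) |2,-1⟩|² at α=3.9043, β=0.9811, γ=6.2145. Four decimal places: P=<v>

First d^2_{-1,-1}(β=0.9811), then the phase factors e^{-i(-1)α} and e^{-i(-1)γ}:
Half-angle: c=0.882074, s=0.471111. N=√(1·6·1·6)=6.000000
Admissible k: 0..1 (factorial args all ≥0)
  k=0: (−1)^0·6.0000/(6)·0.8821^4·0.4711^0 = +0.605369
  k=1: (−1)^1·6.0000/(2)·0.8821^2·0.4711^2 = -0.518057
d^2_{-1,-1}(0.9811) = +0.605369 -0.518057 = +0.087311
|D^2_{-1,-1}|² = |d^2_{-1,-1}(β)|² = (+0.087311)² = 0.007623 (the z-rotation phases have unit modulus)

P=0.0076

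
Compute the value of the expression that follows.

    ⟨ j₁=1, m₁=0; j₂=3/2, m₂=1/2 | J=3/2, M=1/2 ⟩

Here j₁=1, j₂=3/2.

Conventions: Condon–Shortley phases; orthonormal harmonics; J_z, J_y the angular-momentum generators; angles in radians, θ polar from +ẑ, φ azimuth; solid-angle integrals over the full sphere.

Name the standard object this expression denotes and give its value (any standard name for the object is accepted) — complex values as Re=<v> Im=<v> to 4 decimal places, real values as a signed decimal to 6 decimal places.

Clebsch–Gordan coefficient, −√(1/15) ≈ -0.258199

This is a Clebsch–Gordan (vector-coupling) coefficient.
triangle: 1!*1!*2!/5! = 2/120
(j±m)!: 1!*1!*2!*1!*2!*1! = 4
prefactor² = (2J+1)*Δ*N² = 4/15
  k=0: +1/(0!*1!*1!*2!*0!*0!) = 1/2
  k=1: −1/(1!*0!*0!*1!*1!*1!) = -1
Σ = -1/2  ⇒  CG² = 4/15*(-1/2)² = 1/15
CG = −√(1/15) = -0.258199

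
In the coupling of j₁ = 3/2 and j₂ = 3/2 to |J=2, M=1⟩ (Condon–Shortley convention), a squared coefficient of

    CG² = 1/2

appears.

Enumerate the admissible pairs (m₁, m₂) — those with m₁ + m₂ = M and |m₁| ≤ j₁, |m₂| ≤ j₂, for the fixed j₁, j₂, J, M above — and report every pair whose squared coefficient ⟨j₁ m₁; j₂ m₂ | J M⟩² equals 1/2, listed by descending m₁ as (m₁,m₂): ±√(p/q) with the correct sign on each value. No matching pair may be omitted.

Admissible pairs with m₁+m₂ = M = 1: (-1/2,3/2), (1/2,1/2), (3/2,-1/2)
  (m₁,m₂)=(3/2,-1/2): CG² = 1/2, CG = +√(1/2)   ← matches the target
  (m₁,m₂)=(1/2,1/2): CG² = 0/1, CG = 0
  (m₁,m₂)=(-1/2,3/2): CG² = 1/2, CG = −√(1/2)   ← matches the target
Pairs with CG² = 1/2: (3/2,-1/2): +√(1/2); (-1/2,3/2): −√(1/2)

(3/2,-1/2): +√(1/2); (-1/2,3/2): −√(1/2)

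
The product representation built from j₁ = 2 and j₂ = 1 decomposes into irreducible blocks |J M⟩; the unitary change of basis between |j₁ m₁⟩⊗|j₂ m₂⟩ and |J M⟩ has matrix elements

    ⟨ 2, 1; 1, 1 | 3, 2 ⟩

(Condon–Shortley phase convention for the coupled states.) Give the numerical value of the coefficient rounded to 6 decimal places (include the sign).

√[7·0!4!2!/7! · 3!1!2!0!5!1!] = √(96)
  +(−1)^0/∏(0,0,1,2,3,0)! = 1/12  (running 1/12)
⟨..|..⟩ = √(96)·(1/12) = +0.816497

+0.816497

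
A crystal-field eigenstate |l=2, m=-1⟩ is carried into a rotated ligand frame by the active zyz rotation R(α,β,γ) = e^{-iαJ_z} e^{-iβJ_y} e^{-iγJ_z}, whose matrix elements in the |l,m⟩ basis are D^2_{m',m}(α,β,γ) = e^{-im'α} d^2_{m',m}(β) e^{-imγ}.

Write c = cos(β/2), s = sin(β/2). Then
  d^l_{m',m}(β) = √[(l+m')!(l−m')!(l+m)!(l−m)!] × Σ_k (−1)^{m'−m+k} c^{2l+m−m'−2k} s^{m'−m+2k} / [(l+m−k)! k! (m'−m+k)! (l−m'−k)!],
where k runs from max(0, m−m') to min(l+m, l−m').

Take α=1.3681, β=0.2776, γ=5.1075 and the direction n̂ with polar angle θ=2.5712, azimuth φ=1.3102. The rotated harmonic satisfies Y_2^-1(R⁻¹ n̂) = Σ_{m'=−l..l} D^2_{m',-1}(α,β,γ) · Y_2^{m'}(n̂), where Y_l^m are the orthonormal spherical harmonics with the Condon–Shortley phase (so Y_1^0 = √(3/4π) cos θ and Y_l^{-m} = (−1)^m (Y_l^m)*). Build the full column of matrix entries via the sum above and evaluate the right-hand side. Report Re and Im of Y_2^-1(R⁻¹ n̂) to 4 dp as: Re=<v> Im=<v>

Need the full column D^2_{m',-1} for m'=−2..2 at α=1.3681, β=0.2776, γ=5.1075.
cos(β/2)=0.990383, sin(β/2)=0.138355
d^2_{-2,-1}: single k=1 term ⇒ +0.268802;  D = +0.002764+0.268788i
d^2_{-1,-1}: k∈[0..1] ⇒ +0.962082 -0.056327 = +0.905755;  D = +0.889040+0.173207i
d^2_{0,-1}: k∈[0..1] ⇒ -0.329214 +0.006425 = -0.322790;  D = -0.124245+0.297920i
d^2_{1,-1}: k∈[0..1] ⇒ +0.056327 -0.000366 = +0.055960;  D = -0.046255-0.031496i
d^2_{2,-1}: single k=0 term ⇒ -0.005246;  D = +0.003765-0.003653i
Y_2^{m'}(θ=2.5712,φ=1.3102) and Σ D·Y over m':
  (+0.0028+0.2688i)·(-0.0977-0.0561i)  (+0.8890+0.1732i)·(-0.0905+0.3393i)  (-0.1242+0.2979i)·(+0.3549+0.0000i)  (-0.0463-0.0315i)·(+0.0905+0.3393i)  (+0.0038-0.0037i)·(-0.0977+0.0561i)
Y_2^-1(R⁻¹ n̂) = -0.162145+0.347297i

Re=-0.1621 Im=0.3473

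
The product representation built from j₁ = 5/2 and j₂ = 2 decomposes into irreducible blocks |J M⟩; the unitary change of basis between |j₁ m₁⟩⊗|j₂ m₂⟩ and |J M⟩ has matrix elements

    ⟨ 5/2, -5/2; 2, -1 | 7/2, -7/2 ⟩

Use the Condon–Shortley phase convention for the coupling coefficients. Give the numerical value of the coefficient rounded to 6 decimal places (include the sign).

−√(5/9) ≈ -0.745356

j₁+j₂−J=1  J+j₁−j₂=4  J−j₁+j₂=3  j₁+j₂+J+1=9
(j₁±m₁, j₂±m₂, J±M) = (0,5,1,3,0,7)
P² = 11520
sum k=1..1:
  [1] −1/144 = -1/144
S = -1/144
C² = P²·S² = 5/9 ; C = -0.745356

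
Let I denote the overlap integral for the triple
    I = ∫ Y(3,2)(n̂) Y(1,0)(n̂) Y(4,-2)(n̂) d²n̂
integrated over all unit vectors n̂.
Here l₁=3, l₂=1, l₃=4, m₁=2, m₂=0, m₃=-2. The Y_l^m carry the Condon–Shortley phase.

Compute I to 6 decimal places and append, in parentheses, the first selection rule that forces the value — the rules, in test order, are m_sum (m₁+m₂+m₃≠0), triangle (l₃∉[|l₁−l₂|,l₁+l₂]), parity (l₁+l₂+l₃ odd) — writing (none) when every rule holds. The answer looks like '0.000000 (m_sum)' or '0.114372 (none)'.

m-sum 0 ✓  L=8 even ✓  2≤4≤4 ✓
Π(2lᵢ+1) = 7×3×9 = 189
triangle coeff Δ(3,1,4) = 1/252
Σ_t [0,0]: t=0:+1/36 = 1/36
(3j)²=4/63 [(3 1 4; 0 0 0)], sign=+1
Σ_t [0,0]: t=0:+1/120 = 1/120
(3j)²=1/21 [(3 1 4; 2 0 -2)], sign=+1
⇒ 4πI² = 4/7
I = (+1)√(4/7/(4π)) = 0.21324362
No selection rule forces the value: the integral is nonzero (none).

0.213244 (none)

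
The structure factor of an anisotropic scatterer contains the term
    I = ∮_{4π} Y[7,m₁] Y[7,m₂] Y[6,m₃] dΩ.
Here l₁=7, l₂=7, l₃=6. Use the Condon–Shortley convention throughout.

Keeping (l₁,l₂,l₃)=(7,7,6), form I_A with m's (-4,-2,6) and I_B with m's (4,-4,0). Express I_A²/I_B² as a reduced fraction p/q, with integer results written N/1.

21/8

Same 7,7,6: normalisation and zero-m 3j drop out of the ratio.
A: Δ: 8! 6! 6! / 21! → 1/2444321880; sum: t=5:−1/373248000 = -1/373248000; 3j²(7 7 6; -4 -2 6) = Δ·Π!·Σ² = 308/20995  (sign -1)
B: Δ: 8! 6! 6! / 21! → 1/2444321880; sum: t=0:+1/52254720 t=1:−1/11612160 t=2:+1/20736000 t=3:−1/373248000 = -1/46656000; 3j²(7 7 6; 4 -4 0) = Δ·Π!·Σ² = 352/62985  (sign -1)
I_A²/I_B² = (308/20995)/(352/62985) = 21/8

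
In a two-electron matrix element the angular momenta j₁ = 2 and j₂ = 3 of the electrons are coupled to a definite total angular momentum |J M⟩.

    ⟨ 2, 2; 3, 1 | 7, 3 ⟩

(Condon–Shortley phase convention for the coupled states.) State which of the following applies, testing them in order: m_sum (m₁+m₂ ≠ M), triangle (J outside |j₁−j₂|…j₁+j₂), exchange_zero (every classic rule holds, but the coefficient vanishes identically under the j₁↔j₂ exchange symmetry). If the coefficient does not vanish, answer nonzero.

m-sum: m₁+m₂ = 2+1 = 3, M = 3  ✓
triangle: need |j₁−j₂| ≤ J ≤ j₁+j₂, i.e. J ∈ [1, 5]; J = 7 is outside ✗ ⇒ coefficient is 0

triangle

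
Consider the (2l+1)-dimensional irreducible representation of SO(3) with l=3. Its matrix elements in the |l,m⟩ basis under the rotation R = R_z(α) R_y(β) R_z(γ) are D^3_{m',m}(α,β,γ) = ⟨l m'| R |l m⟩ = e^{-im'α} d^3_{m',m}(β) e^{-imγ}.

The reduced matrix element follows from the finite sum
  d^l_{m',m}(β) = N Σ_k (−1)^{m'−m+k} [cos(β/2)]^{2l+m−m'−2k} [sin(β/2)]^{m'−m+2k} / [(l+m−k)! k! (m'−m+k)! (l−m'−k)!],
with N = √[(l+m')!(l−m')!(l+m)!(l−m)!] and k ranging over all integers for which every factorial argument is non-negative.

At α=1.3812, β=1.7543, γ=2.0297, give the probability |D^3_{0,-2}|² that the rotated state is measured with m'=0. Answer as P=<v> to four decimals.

P=0.0583

Split into d^3_{0,-2}(β=1.7543) × two z-phases.
With c≡cos(β/2)=0.639345 and s≡sin(β/2)=0.768920, N=[6·6·1·120]^{1/2}=65.726707
The bounds max(0,m−m')=0 and min(l+m,l−m')=1 give 2 terms
  k=0: (−1)^2·65.7267/(12)·0.6393^4·0.7689^2 = +0.541084
  k=1: (−1)^3·65.7267/(12)·0.6393^2·0.7689^4 = -0.782629
d^3_{0,-2}(1.7543) = +0.541084 -0.782629 = -0.241545
|D^3_{0,-2}|² = |d^3_{0,-2}(β)|² = (-0.241545)² = 0.058344 (the z-rotation phases have unit modulus)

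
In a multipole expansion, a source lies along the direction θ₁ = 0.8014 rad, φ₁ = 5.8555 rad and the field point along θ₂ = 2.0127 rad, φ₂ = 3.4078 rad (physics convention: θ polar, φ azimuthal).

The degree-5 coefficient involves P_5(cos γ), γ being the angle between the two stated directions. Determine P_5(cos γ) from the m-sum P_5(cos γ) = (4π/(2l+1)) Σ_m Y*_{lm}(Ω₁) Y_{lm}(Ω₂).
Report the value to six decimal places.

0.403278

Expand P_5 via completeness: Σ_{m} conj(Y_{5,m}) at Ω₁ times Y_{5,m} at Ω₂ —
  m=-5: (-0.04773 - 0.07485j) × (-0.06652 + 0.27210j) = 0.02354 - 0.00801j  (running Σ = 0.02354 - 0.00801j)
  m=-4: (-0.03792 - 0.26921j) × (-0.20311 + 0.36657j) = 0.10639 + 0.04078j  (running Σ = 0.12993 + 0.03277j)
  m=-3: (0.12212 - 0.41264j) × (-0.11517 + 0.11826j) = 0.03473 + 0.06197j  (running Σ = 0.16466 + 0.09474j)
  m=-2: (0.18038 - 0.20757j) × (0.23029 - 0.13568j) = 0.01338 - 0.07227j  (running Σ = 0.17804 + 0.02246j)
  m=-1: (-0.17933 + 0.08174j) × (0.23967 - 0.06535j) = -0.03764 + 0.03131j  (running Σ = 0.14040 + 0.05377j)
  m=0: (-0.33537 + 0.00000j) × (-0.21530 + 0.00000j) = 0.07221 + 0.00000j  (running Σ = 0.21261 + 0.05377j)
  m=1: (0.17933 + 0.08174j) × (-0.23967 - 0.06535j) = -0.03764 - 0.03131j  (running Σ = 0.17497 + 0.02246j)
  m=2: (0.18038 + 0.20757j) × (0.23029 + 0.13568j) = 0.01338 + 0.07227j  (running Σ = 0.18835 + 0.09474j)
  m=3: (-0.12212 - 0.41264j) × (0.11517 + 0.11826j) = 0.03473 - 0.06197j  (running Σ = 0.22308 + 0.03277j)
  m=4: (-0.03792 + 0.26921j) × (-0.20311 - 0.36657j) = 0.10639 - 0.04078j  (running Σ = 0.32947 - 0.00801j)
  m=5: (0.04773 - 0.07485j) × (0.06652 + 0.27210j) = 0.02354 + 0.00801j  (running Σ = 0.35301 + 0.00000j)
Total Σ_m = 0.35301 + 0.00000j. Multiply by 1.142397: 0.40328 + 0.00000j. P_5(cos γ) = 0.403278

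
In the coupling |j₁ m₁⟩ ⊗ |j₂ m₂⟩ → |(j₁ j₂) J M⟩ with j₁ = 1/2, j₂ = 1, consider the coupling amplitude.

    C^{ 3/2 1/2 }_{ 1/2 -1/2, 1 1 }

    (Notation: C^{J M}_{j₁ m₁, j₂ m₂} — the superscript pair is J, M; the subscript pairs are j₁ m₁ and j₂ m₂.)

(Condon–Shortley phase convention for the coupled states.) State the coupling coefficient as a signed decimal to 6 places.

+√(1/3) ≈ +0.577350

√[4·0!1!2!/4! · 0!1!2!0!2!1!] = √(4/3)
  +(−1)^0/∏(0,0,1,2,0,0)! = 1/2  (running 1/2)
⟨..|..⟩ = √(4/3)·(1/2) = +0.577350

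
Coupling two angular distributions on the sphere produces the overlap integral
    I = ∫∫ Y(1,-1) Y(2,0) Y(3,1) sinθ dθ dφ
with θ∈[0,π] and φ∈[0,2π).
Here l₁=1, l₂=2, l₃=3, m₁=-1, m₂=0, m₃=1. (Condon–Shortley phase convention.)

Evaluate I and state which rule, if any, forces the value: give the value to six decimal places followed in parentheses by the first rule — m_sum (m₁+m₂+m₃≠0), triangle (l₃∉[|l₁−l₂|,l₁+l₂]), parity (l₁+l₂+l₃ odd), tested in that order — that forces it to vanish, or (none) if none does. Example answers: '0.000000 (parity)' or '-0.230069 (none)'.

-0.202301 (none)

m-sum 0 ✓  L=6 even ✓  1≤3≤3 ✓
Π(2lᵢ+1) = 3×5×7 = 105
triangle coeff Δ(1,2,3) = 1/105
Σ_t [0,0]: t=0:+1/4 = 1/4
(3j)²=3/35 [(1 2 3; 0 0 0)], sign=-1
Σ_t [0,0]: t=0:+1/8 = 1/8
(3j)²=2/35 [(1 2 3; -1 0 1)], sign=+1
⇒ 4πI² = 18/35
I = (-1)√(18/35/(4π)) = -0.20230066
No selection rule forces the value: the integral is nonzero (none).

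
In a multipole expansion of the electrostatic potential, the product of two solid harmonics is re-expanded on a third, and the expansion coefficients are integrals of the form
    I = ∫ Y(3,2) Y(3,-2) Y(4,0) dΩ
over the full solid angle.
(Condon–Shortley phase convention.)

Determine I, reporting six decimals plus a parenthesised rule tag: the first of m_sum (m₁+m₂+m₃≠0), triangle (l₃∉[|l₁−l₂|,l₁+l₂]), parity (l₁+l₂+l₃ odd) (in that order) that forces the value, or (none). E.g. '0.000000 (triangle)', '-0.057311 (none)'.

m-sum 0 ✓  L=10 even ✓  0≤4≤6 ✓
Π(2lᵢ+1) = 7×7×9 = 441
triangle coeff Δ(3,3,4) = 1/34650
Σ_t [0,2]: t=0:+1/72 t=1:−1/16 t=2:+1/72 = -5/144
(3j)²=2/77 [(3 3 4; 0 0 0)], sign=-1
Σ_t [0,1]: t=0:+1/72 t=1:−1/576 = 7/576
(3j)²=7/198 [(3 3 4; 2 -2 0)], sign=+1
⇒ 4πI² = 49/121
I = (-1)√(49/121/(4π)) = -0.17951487
No selection rule forces the value: the integral is nonzero (none).

-0.179515 (none)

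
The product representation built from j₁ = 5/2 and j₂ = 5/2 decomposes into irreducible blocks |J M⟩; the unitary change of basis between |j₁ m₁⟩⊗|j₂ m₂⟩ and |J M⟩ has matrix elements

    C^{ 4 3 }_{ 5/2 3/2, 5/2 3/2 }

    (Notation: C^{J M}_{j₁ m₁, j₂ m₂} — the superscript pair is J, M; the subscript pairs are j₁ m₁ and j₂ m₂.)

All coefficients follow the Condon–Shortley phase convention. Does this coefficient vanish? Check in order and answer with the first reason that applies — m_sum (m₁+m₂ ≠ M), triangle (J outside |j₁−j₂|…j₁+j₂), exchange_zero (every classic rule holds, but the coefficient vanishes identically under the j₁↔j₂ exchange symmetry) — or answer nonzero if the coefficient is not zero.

exchange_zero

m-sum: m₁+m₂ = 3/2+3/2 = 3, M = 3  ✓
triangle: |j₁−j₂| = 0 ≤ J = 4 ≤ j₁+j₂ = 5  ✓
exchange: j₁=j₂ and m₁=m₂, and (−1)^(j₁+j₂−J) = (−1)^1 = −1 forces ⟨j₁m₁;j₂m₂|JM⟩ = −⟨j₂m₂;j₁m₁|JM⟩ = −⟨j₁m₁;j₂m₂|JM⟩ ⇒ the coefficient vanishes identically
Racah sum check: Σ_k collapses to 0 ⇒ CG = 0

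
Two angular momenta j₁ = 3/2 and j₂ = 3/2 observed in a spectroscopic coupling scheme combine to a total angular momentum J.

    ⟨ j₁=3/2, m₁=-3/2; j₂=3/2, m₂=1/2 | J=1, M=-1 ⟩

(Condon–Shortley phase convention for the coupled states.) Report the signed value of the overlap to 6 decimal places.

triangle: 2!×1!×1!/5! = 2/120
(j±m)!: 0!×3!×2!×1!×0!×2! = 24
prefactor² = (2J+1)×Δ×N² = 6/5
  k=2: +1/(2!×0!×1!×0!×0!×1!) = 1/2
Σ = 1/2  ⇒  CG² = 6/5×(1/2)² = 3/10
CG = +√(3/10) = +0.547723

+√(3/10) = +0.547723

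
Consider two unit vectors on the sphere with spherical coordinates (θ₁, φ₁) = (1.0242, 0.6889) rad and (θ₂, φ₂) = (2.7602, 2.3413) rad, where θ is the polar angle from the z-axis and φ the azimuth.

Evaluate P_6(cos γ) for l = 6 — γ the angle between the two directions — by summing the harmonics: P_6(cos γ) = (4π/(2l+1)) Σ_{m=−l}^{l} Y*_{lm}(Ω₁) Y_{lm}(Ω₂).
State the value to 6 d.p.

Expand P_6 via completeness: Σ_{m} conj(Y_{6,m}) at Ω₁ times Y_{6,m} at Ω₂ —
  m=-6: (-0.10276 - 0.15719j) × (0.00011 - 0.00128j) = -0.00021 + 0.00011j  (running Σ = -0.00021 + 0.00011j)
  m=-5: (-0.37779 - 0.11807j) × (-0.00724 - 0.00841j) = 0.00174 + 0.00403j  (running Σ = 0.00153 + 0.00415j)
  m=-4: (-0.34717 + 0.14108j) × (-0.05794 - 0.00346j) = 0.02060 - 0.00697j  (running Σ = 0.02213 - 0.00283j)
  m=-3: (0.00282 - 0.00522j) × (-0.14900 + 0.13625j) = 0.00029 + 0.00116j  (running Σ = 0.02242 - 0.00167j)
  m=-2: (-0.06630 - 0.33928j) × (-0.01342 + 0.45028j) = 0.15366 - 0.02530j  (running Σ = 0.17608 - 0.02697j)
  m=-1: (-0.09835 - 0.08099j) × (0.36141 + 0.37234j) = -0.00539 - 0.06589j  (running Σ = 0.17069 - 0.09286j)
  m=0: (0.31344 + 0.00000j) × (-0.04031 + 0.00000j) = -0.01263 + 0.00000j  (running Σ = 0.15806 - 0.09286j)
  m=1: (0.09835 - 0.08099j) × (-0.36141 + 0.37234j) = -0.00539 + 0.06589j  (running Σ = 0.15267 - 0.02697j)
  m=2: (-0.06630 + 0.33928j) × (-0.01342 - 0.45028j) = 0.15366 + 0.02530j  (running Σ = 0.30633 - 0.00167j)
  m=3: (-0.00282 - 0.00522j) × (0.14900 + 0.13625j) = 0.00029 - 0.00116j  (running Σ = 0.30662 - 0.00283j)
  m=4: (-0.34717 - 0.14108j) × (-0.05794 + 0.00346j) = 0.02060 + 0.00697j  (running Σ = 0.32722 + 0.00415j)
  m=5: (0.37779 - 0.11807j) × (0.00724 - 0.00841j) = 0.00174 - 0.00403j  (running Σ = 0.32896 + 0.00011j)
  m=6: (-0.10276 + 0.15719j) × (0.00011 + 0.00128j) = -0.00021 - 0.00011j  (running Σ = 0.32875 - 0.00000j)
Σ over m = 0.32875 - 0.00000j; ×(4π/13) → 0.31778 - 0.00000j. Real part: 0.317785

0.317785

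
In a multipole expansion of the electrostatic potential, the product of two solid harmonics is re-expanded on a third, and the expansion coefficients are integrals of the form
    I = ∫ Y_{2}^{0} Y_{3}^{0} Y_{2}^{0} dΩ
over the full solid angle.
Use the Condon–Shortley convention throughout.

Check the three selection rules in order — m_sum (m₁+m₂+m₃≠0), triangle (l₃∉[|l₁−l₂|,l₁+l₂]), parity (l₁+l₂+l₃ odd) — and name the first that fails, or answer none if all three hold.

azimuthal sum: 0 + 0 + 0 = 0  ✓
1 ≤ 2 ≤ 5 (triangle on l)  ✓
L = 2 + 3 + 2 = 7 (odd)  ✗

parity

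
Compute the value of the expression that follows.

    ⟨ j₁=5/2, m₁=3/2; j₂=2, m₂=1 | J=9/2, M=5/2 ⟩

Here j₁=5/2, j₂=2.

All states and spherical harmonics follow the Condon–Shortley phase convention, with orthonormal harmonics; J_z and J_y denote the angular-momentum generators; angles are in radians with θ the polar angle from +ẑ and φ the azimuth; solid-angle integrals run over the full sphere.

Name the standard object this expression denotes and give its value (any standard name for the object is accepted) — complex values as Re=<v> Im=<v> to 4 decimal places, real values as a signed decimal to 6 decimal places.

This is a Clebsch–Gordan (vector-coupling) coefficient.
j₁+j₂−J=0  J+j₁−j₂=5  J−j₁+j₂=4  j₁+j₂+J+1=10
(j₁±m₁, j₂±m₂, J±M) = (4,1,3,1,7,2)
P² = 11520
sum k=0..0:
  [0] +1/144 = 1/144
S = 1/144
C² = P²·S² = 5/9 ; C = +0.745356

Clebsch–Gordan coefficient, +√(5/9) ≈ +0.745356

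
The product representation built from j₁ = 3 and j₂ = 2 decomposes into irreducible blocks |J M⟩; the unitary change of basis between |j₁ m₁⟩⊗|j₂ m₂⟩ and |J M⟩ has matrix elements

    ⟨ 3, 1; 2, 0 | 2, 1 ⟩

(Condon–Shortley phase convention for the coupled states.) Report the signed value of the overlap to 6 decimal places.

triangle: 3!×3!×1!/8! = 36/40320
(j±m)!: 4!×2!×2!×2!×3!×1! = 1152
prefactor² = (2J+1)×Δ×N² = 36/7
  k=1: −1/(1!×2!×1!×1!×2!×0!) = -1/4
  k=2: +1/(2!×1!×0!×0!×3!×1!) = 1/12
Σ = -1/6  ⇒  CG² = 36/7×(-1/6)² = 1/7
CG = −√(1/7) = -0.377964

-0.377964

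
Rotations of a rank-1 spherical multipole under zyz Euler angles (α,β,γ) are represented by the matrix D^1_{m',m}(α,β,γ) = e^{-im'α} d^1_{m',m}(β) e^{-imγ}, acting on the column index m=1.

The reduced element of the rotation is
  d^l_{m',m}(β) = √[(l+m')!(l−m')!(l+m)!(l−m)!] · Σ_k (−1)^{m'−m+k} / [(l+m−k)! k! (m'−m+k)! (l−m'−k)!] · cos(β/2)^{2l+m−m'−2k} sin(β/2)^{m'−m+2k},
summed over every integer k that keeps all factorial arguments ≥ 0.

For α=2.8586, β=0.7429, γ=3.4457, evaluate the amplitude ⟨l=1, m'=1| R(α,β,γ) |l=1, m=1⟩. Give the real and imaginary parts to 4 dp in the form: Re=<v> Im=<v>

Re=0.8681 Im=-0.0183

D^1_{1,1}(2.8586,0.7429,3.4457) = e^{-i·1·2.8586}·d^1_{1,1}(0.7429)·e^{-i·1·3.4457}. Compute d first:
c=cos(0.742900/2)=0.931802, s=sin(0.742900/2)=0.362967; N=√[2·1·2·1]=2.000000
k: max(0,(1)−(1))=0 … min(1+(1),1−(1))=0
  k=0: (−1)^0·2.0000/(2)·0.9318^2·0.3630^0 = +0.868255
d^1_{1,1}(0.7429) = +0.868255
Attach z-rotation phases: D = e^{-i(1)(2.8586)}·(+0.868255)·e^{-i(1)(3.4457)} = +0.868061-0.018332i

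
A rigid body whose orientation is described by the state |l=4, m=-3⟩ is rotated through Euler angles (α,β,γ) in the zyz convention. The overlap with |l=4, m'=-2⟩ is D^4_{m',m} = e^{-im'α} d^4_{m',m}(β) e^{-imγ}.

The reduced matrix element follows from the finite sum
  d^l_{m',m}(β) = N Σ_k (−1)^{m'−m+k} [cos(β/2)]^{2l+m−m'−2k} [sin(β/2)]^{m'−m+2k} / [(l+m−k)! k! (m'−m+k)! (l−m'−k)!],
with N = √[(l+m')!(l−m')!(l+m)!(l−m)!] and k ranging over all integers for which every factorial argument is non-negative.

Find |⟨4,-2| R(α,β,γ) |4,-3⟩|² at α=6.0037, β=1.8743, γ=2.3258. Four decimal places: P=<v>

P=0.1229

Split into d^4_{-2,-3}(β=1.8743) × two z-phases.
With c≡cos(β/2)=0.592087 and s≡sin(β/2)=0.805874, N=[2·720·1·5040]^{1/2}=2693.993318
The bounds max(0,m−m')=0 and min(l+m,l−m')=1 give 2 terms
  k=0: (−1)^1·2693.9933/(720)·0.5921^7·0.8059^1 = -0.076918
  k=1: (−1)^2·2693.9933/(240)·0.5921^5·0.8059^3 = +0.427479
d^4_{-2,-3}(1.8743) = -0.076918 +0.427479 = +0.350561
|D^4_{-2,-3}|² = |d^4_{-2,-3}(β)|² = (+0.350561)² = 0.122893 (the z-rotation phases have unit modulus)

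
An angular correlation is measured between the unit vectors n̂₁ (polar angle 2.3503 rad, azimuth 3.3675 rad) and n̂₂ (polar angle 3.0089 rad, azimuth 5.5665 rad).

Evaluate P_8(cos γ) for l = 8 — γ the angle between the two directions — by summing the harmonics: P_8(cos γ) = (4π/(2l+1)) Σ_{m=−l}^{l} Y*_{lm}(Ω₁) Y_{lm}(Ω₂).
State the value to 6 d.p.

0.292893

Addition theorem: P_8(cos γ) = (4π/17) Σ_m Y*_{lm}(Ω₁) Y_{lm}(Ω₂), m = −8…8:
  [-8]  conj(Y_{8,-8})(Ω₁) = -0.007909+0.032821i ; Y_{8,-8}(Ω₂) = +0.000000-0.000000i ; Δ = +0.000000+0.000000i
  [-7]  conj(Y_{8,-7})(Ω₁) = -0.001409+0.133452i ; Y_{8,-7}(Ω₂) = -0.000000+0.000001i ; Δ = -0.000000-0.000000i
  [-6]  conj(Y_{8,-6})(Ω₁) = +0.066773+0.305256i ; Y_{8,-6}(Ω₂) = -0.000011-0.000025i ; Δ = +0.000007-0.000005i
  [-5]  conj(Y_{8,-5})(Ω₁) = +0.196035+0.415047i ; Y_{8,-5}(Ω₂) = +0.000347+0.000164i ; Δ = -0.000000+0.000176i
  [-4]  conj(Y_{8,-4})(Ω₁) = +0.215485+0.273579i ; Y_{8,-4}(Ω₂) = -0.003811+0.001075i ; Δ = -0.001115-0.000811i
  [-3]  conj(Y_{8,-3})(Ω₁) = -0.055980-0.045058i ; Y_{8,-3}(Ω₂) = +0.016575-0.025340i ; Δ = -0.002070+0.000672i
  [-2]  conj(Y_{8,-2})(Ω₁) = -0.345914-0.167871i ; Y_{8,-2}(Ω₂) = +0.022435+0.162224i ; Δ = +0.019472-0.059882i
  [-1]  conj(Y_{8,-1})(Ω₁) = -0.109049-0.025063i ; Y_{8,-1}(Ω₂) = -0.420110-0.366009i ; Δ = +0.036640+0.050442i
  [+0]  conj(Y_{8,0})(Ω₁) = +0.353054-0.000000i ; Y_{8,0}(Ω₂) = +0.822436+0.000000i ; Δ = +0.290364+0.000000i
  [+1]  conj(Y_{8,1})(Ω₁) = +0.109049-0.025063i ; Y_{8,1}(Ω₂) = +0.420110-0.366009i ; Δ = +0.036640-0.050442i
  [+2]  conj(Y_{8,2})(Ω₁) = -0.345914+0.167871i ; Y_{8,2}(Ω₂) = +0.022435-0.162224i ; Δ = +0.019472+0.059882i
  [+3]  conj(Y_{8,3})(Ω₁) = +0.055980-0.045058i ; Y_{8,3}(Ω₂) = -0.016575-0.025340i ; Δ = -0.002070-0.000672i
  [+4]  conj(Y_{8,4})(Ω₁) = +0.215485-0.273579i ; Y_{8,4}(Ω₂) = -0.003811-0.001075i ; Δ = -0.001115+0.000811i
  [+5]  conj(Y_{8,5})(Ω₁) = -0.196035+0.415047i ; Y_{8,5}(Ω₂) = -0.000347+0.000164i ; Δ = -0.000000-0.000176i
  [+6]  conj(Y_{8,6})(Ω₁) = +0.066773-0.305256i ; Y_{8,6}(Ω₂) = -0.000011+0.000025i ; Δ = +0.000007+0.000005i
  [+7]  conj(Y_{8,7})(Ω₁) = +0.001409+0.133452i ; Y_{8,7}(Ω₂) = +0.000000+0.000001i ; Δ = -0.000000+0.000000i
  [+8]  conj(Y_{8,8})(Ω₁) = -0.007909-0.032821i ; Y_{8,8}(Ω₂) = +0.000000+0.000000i ; Δ = +0.000000-0.000000i
Σ over m = +0.396231-0.000000i; ×(4π/17) → +0.292893-0.000000i. Real part: 0.292893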